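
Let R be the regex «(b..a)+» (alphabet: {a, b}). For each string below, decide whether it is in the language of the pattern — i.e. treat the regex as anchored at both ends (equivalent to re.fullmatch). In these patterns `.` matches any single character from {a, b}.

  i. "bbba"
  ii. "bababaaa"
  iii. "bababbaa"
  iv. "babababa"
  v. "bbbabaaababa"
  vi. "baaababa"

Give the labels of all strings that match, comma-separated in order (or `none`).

i → match
ii → match
iii → match
iv → match
v → match
vi → match

i, ii, iii, iv, v, vi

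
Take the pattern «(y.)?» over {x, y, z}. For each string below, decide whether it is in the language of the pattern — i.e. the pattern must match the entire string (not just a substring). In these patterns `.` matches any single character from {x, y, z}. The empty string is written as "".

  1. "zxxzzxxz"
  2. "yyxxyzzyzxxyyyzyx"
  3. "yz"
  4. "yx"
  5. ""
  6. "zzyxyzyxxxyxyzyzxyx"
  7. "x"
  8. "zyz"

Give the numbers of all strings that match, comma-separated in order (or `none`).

3, 4, 5

1 → no match
2 → no match
3 → match
4 → match
5 → match
6 → no match
7 → no match
8 → no match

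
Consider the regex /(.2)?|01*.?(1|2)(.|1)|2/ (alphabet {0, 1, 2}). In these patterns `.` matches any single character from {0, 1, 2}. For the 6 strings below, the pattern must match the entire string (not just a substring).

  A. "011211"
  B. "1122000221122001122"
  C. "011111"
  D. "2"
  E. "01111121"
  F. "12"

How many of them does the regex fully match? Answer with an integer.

5

A → match
B → no match
C → match
D → match
E → match
F → match
Total matched: 5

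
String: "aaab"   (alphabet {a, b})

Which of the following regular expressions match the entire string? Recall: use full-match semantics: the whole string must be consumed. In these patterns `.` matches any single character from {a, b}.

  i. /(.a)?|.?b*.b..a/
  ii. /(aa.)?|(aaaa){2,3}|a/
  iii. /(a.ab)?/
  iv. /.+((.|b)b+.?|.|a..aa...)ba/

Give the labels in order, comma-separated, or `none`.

i → no match
ii → no match
iii → match
iv → no match — must end with "ba"

iii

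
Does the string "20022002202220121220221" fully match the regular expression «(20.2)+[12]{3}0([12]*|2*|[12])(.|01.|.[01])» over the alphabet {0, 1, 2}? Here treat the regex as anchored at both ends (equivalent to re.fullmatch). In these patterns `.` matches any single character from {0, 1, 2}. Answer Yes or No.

Yes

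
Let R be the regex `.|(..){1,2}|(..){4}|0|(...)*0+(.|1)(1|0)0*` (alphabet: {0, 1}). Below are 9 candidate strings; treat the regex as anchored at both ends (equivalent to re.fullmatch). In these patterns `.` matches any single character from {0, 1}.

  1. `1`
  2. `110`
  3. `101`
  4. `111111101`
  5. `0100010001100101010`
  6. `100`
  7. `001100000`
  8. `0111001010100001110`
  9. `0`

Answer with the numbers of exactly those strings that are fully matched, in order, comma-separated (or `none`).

1, 7, 9

1 → match
2 → no match
3 → no match
4 → no match
5 → no match
6 → no match
7 → match
8 → no match
9 → match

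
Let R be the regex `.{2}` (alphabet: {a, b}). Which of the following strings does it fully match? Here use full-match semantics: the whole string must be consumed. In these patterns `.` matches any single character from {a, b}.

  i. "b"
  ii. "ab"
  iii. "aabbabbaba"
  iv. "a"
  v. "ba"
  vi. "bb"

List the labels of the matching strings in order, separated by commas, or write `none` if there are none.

i → no match
ii → match
iii → no match
iv → no match
v → match
vi → match

ii, v, vi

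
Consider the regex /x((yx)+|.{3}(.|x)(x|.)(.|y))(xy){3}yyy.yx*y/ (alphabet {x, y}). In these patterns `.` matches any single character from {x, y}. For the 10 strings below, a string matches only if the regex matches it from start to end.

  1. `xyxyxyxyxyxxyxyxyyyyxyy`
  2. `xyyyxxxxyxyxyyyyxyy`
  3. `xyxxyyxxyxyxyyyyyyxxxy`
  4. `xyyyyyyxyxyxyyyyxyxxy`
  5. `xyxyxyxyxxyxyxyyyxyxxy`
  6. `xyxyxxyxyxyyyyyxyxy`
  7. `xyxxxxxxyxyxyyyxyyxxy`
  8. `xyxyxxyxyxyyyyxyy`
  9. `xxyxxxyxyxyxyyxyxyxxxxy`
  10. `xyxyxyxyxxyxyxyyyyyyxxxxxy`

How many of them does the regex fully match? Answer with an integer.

1 → match
2 → match
3 → match
4 → match
5 → no match
6 → no match
7 → no match
8 → match
9 → no match
10 → match
Total matched: 6

6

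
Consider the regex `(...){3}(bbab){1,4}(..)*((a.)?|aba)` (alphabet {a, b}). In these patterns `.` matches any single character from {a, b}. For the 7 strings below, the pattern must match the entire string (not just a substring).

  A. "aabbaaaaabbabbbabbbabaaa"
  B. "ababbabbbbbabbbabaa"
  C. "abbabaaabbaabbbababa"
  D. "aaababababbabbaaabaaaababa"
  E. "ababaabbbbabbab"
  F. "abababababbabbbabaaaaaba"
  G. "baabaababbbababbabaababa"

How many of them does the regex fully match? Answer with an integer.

A → no match
B → match
C → no match
D → match
E → no match
F → match
G → match
Total matched: 4

4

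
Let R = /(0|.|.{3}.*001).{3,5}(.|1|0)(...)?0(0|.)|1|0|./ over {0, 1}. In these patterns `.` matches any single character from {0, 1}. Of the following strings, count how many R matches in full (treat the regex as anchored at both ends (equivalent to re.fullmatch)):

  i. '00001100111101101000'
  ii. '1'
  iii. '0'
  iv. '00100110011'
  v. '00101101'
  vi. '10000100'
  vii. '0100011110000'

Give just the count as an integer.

i → match
ii → match
iii → match
iv → no match
v → match
vi → match
vii → match
Total matched: 6

6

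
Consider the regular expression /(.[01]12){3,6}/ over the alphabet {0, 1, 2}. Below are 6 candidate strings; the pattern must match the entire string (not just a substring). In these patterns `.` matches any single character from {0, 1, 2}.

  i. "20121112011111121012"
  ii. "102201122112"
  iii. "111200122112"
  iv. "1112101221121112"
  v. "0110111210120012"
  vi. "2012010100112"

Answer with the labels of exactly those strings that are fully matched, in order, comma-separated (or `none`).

iii, iv

i → no match
ii → no match
iii → match
iv → match
v → no match
vi → no match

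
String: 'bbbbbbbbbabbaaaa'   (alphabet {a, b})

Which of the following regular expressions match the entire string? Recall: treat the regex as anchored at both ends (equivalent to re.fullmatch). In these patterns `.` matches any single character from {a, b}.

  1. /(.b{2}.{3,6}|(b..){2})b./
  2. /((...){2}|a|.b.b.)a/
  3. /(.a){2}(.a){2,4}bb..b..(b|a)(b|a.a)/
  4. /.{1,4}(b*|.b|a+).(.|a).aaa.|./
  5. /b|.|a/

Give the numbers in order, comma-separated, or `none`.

1 → no match
2 → no match
3 → no match
4 → match
5 → no match

4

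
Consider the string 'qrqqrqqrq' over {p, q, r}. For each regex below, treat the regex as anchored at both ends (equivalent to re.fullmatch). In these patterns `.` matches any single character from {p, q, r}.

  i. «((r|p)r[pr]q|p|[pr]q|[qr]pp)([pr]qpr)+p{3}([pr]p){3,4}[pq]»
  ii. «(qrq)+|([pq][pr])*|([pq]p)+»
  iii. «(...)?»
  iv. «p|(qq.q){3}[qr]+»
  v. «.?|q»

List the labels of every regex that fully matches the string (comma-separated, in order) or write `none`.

ii

i → no match
ii → match
iii → no match
iv → no match
v → no match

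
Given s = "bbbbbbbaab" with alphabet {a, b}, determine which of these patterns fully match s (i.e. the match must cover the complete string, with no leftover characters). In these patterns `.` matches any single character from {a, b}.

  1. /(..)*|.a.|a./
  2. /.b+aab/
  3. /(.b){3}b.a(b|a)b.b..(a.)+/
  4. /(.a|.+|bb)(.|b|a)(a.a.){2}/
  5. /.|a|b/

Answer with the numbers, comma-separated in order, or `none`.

1 → match
2 → match
3 → no match
4 → no match
5 → no match

1, 2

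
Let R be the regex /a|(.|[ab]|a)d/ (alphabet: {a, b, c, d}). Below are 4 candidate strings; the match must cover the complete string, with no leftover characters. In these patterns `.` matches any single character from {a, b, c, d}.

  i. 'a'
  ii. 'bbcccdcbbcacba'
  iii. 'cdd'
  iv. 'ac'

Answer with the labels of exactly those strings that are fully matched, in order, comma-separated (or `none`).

i. 'a' → match
ii → no match
iii. 'cdd' → no match
iv. 'ac' → no match

i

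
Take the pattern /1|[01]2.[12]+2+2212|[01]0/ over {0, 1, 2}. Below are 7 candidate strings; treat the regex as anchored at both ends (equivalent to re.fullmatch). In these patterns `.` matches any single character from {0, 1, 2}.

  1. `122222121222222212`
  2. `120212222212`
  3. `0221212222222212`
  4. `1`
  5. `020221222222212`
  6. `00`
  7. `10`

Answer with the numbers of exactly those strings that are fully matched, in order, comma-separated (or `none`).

1 → match
2 → match
3 → match
4 → match
5 → match
6 → match
7 → match

1, 2, 3, 4, 5, 6, 7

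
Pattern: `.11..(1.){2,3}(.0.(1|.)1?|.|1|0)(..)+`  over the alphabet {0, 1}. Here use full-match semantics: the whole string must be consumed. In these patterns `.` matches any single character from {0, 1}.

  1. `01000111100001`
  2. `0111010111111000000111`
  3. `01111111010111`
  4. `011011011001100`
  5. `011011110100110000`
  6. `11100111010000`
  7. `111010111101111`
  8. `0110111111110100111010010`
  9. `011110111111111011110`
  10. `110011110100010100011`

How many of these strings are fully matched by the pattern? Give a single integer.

1 → no match
2 → match
3 → match
4 → match
5 → match
6 → match
7 → no match
8 → match
9 → no match
10 → no match
Total matched: 6

6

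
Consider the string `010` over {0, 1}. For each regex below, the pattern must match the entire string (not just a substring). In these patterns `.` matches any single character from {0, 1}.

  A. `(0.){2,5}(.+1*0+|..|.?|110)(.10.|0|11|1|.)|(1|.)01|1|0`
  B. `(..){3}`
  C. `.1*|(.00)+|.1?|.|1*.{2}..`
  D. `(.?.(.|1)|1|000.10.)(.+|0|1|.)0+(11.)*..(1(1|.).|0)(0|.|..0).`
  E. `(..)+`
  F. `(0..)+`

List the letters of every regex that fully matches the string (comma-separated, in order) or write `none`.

F

A → no match
B → no match
C → no match
D → no match
E → no match
F → match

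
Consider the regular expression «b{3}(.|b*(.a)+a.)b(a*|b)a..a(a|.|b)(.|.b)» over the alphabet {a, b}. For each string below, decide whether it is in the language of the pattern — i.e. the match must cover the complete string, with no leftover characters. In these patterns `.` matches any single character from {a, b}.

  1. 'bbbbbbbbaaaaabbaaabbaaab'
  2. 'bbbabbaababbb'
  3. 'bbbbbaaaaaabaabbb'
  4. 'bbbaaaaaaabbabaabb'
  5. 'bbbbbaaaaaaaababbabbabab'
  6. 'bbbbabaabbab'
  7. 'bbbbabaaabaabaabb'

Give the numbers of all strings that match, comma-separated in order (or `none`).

1 → match
2 → match
3 → match
4 → match
5 → no match
6 → no match
7 → match

1, 2, 3, 4, 7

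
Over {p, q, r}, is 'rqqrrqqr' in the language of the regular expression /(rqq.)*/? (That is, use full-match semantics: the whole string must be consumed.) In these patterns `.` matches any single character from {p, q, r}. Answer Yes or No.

Yes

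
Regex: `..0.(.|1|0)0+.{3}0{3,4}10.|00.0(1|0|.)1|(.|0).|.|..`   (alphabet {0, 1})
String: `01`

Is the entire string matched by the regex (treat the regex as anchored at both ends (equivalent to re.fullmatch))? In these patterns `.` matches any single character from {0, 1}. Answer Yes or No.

Yes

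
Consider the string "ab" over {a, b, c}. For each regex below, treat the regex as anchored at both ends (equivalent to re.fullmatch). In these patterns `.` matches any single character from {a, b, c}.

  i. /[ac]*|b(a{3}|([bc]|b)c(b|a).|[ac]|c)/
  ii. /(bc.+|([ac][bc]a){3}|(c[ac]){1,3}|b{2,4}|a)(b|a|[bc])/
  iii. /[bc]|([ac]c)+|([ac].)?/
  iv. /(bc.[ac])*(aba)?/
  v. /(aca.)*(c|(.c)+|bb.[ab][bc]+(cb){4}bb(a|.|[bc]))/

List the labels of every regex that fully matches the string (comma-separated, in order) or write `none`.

i → no match
ii → match
iii → match
iv → no match
v → no match

ii, iii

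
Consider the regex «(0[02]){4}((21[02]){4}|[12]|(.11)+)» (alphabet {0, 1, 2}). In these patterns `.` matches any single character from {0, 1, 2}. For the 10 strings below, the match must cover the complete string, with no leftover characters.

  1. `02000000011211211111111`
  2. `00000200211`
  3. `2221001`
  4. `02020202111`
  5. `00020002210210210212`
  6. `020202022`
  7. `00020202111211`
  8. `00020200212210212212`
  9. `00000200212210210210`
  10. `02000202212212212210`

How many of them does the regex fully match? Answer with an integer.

1 → match
2 → match
3 → no match — must start with `0`
4 → match
5 → match
6 → match
7 → match
8 → match
9 → match
10 → match
Total matched: 9

9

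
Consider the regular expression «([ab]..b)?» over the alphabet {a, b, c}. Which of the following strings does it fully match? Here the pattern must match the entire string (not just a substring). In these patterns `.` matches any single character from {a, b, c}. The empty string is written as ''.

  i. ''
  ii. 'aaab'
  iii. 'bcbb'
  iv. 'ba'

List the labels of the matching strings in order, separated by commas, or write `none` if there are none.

i. '' → match
ii. 'aaab' → match
iii. 'bcbb' → match
iv. 'ba' → no match

i, ii, iii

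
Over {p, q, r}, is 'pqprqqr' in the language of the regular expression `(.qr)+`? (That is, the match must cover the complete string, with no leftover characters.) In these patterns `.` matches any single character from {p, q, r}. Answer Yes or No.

No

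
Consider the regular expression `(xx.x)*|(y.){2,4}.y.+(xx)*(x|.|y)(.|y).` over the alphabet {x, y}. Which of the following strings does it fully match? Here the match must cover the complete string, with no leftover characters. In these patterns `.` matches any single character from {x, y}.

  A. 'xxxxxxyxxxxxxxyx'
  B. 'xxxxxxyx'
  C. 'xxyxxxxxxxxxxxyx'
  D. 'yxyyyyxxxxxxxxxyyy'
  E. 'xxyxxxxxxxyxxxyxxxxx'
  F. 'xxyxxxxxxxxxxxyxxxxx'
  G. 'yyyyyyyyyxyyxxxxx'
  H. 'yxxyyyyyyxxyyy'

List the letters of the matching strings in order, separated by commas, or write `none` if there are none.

A → match
B → match
C → match
D → match
E → match
F → match
G → match
H → no match

A, B, C, D, E, F, G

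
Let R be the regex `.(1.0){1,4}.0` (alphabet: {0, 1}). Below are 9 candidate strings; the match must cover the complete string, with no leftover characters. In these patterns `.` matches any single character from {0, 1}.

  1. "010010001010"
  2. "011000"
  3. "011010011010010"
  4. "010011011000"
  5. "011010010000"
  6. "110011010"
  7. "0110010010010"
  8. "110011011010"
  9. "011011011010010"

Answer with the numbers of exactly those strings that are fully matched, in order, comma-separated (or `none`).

1 → no match
2 → match
3 → match
4 → match
5 → match
6 → match
7 → no match
8 → match
9 → match

2, 3, 4, 5, 6, 8, 9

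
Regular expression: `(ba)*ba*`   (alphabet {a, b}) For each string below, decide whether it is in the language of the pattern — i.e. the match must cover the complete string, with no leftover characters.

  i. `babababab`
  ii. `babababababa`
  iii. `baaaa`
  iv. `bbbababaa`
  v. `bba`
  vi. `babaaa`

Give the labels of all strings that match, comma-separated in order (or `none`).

i, ii, iii, vi

i. `babababab` → match
ii. `babababababa` → match
iii. `baaaa` → match
iv. `bbbababaa` → no match
v. `bba` → no match
vi. `babaaa` → match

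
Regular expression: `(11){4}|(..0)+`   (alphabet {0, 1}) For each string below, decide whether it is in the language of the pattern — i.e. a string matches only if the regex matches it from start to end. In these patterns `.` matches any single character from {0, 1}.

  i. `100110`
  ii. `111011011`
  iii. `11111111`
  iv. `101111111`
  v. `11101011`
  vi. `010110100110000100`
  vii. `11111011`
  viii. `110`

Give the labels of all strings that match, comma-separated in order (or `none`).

i, iii, vi, viii

i → match
ii → no match
iii → match
iv → no match
v → no match
vi → match
vii → no match
viii → match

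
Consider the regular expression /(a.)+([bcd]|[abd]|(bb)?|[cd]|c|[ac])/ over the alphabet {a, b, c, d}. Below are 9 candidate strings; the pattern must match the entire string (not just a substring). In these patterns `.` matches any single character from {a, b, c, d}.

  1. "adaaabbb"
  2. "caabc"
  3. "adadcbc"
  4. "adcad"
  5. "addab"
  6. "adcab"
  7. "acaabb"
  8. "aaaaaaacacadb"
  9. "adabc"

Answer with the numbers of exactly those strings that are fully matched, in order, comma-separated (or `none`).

1, 7, 8, 9

1 → match
2 → no match — must start with "a"
3 → no match
4 → no match
5 → no match
6 → no match
7 → match
8 → match
9 → match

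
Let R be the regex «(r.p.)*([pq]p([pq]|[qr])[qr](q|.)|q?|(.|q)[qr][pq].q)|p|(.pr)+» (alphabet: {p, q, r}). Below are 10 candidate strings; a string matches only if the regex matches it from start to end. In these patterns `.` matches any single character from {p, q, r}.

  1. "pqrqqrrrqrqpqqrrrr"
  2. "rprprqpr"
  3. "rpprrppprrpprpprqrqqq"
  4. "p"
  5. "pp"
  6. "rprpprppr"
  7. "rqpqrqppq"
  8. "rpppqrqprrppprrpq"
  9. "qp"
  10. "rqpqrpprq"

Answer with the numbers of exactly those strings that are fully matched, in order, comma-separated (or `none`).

3, 4, 6, 7, 10

1 → no match
2. "rprprqpr" → no match
3 → match
4. "p" → match
5. "pp" → no match
6. "rprpprppr" → match
7. "rqpqrqppq" → match
8 → no match
9. "qp" → no match
10. "rqpqrpprq" → match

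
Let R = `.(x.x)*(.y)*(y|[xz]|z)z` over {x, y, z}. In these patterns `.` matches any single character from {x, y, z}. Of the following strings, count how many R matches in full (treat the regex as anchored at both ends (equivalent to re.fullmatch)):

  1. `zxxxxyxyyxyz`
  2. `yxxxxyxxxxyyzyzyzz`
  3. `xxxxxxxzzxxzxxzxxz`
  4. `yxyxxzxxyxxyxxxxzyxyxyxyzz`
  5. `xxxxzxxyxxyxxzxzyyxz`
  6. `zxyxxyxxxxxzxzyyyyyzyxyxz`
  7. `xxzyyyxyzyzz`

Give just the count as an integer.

1 → no match
2 → match
3 → no match
4 → match
5 → no match
6 → match
7 → no match
Total matched: 3

3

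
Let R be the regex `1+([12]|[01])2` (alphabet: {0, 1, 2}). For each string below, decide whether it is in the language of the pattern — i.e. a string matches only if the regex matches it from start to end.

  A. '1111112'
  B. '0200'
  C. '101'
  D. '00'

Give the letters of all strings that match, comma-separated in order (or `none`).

A

A. '1111112' → match
B. '0200' → no match — must start with '1'
C. '101' → no match — must end with '2'
D. '00' → no match — must start with '1'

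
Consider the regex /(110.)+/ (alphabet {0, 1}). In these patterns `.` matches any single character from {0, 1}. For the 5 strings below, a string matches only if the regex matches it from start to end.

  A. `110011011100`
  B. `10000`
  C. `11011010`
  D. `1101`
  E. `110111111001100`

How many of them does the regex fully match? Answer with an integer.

A → match
B → no match — must start with `110`
C → no match
D → match
E → no match
Total matched: 2

2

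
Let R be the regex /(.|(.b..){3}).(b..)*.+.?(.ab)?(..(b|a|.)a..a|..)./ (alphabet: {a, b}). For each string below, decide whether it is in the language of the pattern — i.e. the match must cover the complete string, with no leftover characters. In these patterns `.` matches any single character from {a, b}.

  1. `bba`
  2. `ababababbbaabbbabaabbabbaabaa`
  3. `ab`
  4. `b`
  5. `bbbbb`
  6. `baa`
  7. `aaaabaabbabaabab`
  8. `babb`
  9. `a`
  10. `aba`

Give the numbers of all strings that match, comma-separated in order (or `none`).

1. `bba` → no match
2 → match
3. `ab` → no match
4. `b` → no match
5. `bbbbb` → no match
6. `baa` → no match
7 → match
8. `babb` → no match
9. `a` → no match
10. `aba` → no match

2, 7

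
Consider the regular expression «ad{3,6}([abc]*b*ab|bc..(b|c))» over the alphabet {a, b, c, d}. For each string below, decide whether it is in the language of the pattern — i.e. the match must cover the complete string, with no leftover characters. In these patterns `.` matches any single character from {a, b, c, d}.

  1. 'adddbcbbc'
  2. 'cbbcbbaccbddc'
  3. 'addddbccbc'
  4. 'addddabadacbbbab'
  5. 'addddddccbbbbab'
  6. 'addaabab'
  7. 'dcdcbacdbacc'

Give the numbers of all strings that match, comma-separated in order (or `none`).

1 → match
2 → no match — must start with 'ad'
3 → match
4 → no match
5 → match
6 → no match
7 → no match — must start with 'ad'

1, 3, 5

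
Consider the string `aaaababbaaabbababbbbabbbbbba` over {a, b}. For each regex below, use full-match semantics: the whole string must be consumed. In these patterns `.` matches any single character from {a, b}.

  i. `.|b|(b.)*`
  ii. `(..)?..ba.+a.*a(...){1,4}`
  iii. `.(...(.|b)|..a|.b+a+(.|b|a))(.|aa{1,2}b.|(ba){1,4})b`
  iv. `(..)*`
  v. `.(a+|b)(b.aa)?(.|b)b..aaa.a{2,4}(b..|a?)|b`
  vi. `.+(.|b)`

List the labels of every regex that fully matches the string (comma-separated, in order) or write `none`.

i → no match
ii → match
iii → no match — must end with `b`
iv → match
v → no match
vi → match

ii, iv, vi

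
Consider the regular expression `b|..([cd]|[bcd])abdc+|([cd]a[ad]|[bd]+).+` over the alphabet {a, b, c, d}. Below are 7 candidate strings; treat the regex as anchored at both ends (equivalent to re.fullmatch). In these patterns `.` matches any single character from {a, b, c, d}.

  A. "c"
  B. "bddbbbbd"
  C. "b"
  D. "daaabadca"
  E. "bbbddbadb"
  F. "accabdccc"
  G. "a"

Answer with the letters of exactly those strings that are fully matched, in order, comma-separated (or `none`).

B, C, D, E, F

A → no match
B → match
C → match
D → match
E → match
F → match
G → no match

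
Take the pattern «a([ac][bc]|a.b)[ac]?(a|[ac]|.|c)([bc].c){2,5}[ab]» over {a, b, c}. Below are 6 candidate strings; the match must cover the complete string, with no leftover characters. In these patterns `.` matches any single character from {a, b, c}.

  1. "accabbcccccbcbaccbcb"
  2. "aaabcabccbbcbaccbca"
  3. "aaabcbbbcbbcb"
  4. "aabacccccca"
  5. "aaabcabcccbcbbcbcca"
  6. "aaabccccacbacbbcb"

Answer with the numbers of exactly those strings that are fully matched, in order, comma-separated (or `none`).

1, 2, 3, 4, 5

1 → match
2 → match
3 → match
4 → match
5 → match
6 → no match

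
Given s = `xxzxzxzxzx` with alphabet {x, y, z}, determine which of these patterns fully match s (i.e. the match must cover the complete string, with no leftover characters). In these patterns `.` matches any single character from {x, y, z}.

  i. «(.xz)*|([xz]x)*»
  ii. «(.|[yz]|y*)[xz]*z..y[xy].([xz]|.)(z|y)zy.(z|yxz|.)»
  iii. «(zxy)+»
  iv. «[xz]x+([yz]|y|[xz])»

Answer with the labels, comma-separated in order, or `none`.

i → match
ii → no match
iii → no match — must start with `zxy`
iv → no match

i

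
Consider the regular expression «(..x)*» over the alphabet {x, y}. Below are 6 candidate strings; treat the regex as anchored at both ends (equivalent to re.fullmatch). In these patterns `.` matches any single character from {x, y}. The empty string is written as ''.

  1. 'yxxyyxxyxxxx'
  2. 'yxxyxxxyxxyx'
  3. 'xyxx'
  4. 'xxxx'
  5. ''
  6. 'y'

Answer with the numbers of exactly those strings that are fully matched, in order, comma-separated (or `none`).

1 → match
2 → match
3 → no match
4 → no match
5 → match
6 → no match

1, 2, 5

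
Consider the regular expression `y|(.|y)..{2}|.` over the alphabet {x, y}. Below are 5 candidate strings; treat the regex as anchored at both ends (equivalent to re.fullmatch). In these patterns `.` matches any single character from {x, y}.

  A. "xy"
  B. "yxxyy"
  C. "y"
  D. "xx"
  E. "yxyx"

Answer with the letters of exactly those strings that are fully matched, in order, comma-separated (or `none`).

A. "xy" → no match
B. "yxxyy" → no match
C. "y" → match
D. "xx" → no match
E. "yxyx" → match

C, E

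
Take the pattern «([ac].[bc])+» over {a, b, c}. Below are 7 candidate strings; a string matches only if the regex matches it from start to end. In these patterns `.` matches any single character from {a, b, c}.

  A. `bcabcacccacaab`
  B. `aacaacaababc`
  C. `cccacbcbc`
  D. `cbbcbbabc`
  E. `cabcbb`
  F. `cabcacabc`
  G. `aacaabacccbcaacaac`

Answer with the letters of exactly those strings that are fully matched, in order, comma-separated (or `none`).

B, C, D, E, F, G

A → no match
B → match
C → match
D → match
E → match
F → match
G → match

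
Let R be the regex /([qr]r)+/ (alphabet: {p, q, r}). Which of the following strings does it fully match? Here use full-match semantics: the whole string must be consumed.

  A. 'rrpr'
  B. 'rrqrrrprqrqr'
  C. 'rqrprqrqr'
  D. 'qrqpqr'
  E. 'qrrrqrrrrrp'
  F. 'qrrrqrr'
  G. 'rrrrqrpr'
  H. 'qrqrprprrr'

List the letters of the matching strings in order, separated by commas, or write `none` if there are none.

none

A → no match
B → no match
C → no match
D → no match
E → no match — must end with 'r'
F → no match
G → no match
H → no match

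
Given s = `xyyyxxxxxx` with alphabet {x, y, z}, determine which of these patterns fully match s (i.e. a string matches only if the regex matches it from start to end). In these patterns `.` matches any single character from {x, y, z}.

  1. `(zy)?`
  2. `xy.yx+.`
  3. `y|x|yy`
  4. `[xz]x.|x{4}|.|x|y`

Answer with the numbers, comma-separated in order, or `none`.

1 → no match
2 → match
3 → no match
4 → no match

2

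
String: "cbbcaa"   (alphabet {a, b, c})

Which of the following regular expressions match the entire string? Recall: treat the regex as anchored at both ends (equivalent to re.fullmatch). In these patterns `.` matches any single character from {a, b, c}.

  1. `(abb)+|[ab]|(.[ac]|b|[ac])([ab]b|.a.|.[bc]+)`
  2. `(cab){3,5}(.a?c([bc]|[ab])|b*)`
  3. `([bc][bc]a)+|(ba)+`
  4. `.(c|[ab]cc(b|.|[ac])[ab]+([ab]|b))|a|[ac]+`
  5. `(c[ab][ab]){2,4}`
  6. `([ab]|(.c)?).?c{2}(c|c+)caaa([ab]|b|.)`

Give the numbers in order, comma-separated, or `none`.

1 → no match
2 → no match — must start with "cab"
3 → no match
4 → no match
5 → match
6 → no match

5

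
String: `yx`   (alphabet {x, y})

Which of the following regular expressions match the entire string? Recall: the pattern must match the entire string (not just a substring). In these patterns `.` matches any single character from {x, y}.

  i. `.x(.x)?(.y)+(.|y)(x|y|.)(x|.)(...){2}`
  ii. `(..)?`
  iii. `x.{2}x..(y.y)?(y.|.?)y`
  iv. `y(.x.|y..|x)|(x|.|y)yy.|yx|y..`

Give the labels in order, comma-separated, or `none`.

ii, iv

i → no match
ii → match
iii → no match — must start with `x`
iv → match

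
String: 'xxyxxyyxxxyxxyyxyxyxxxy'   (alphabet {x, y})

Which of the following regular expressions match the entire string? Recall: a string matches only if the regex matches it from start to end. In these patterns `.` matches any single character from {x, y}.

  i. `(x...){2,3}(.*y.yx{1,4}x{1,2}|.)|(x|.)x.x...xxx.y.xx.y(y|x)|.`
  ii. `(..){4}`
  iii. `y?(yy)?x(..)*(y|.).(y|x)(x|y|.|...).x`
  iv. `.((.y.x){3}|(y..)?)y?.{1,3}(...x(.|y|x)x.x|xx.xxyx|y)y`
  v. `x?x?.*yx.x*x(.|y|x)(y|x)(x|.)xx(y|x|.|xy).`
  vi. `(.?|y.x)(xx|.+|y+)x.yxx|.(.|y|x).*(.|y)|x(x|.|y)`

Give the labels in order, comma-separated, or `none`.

i → no match
ii → no match
iii → no match — must end with 'x'
iv → match
v → no match
vi → match

iv, vi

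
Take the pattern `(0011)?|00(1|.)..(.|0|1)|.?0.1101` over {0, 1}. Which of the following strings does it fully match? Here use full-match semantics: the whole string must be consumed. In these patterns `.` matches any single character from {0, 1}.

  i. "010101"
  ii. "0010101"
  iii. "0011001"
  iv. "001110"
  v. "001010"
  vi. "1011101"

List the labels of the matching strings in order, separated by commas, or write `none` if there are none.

i. "010101" → no match
ii. "0010101" → no match
iii. "0011001" → no match
iv. "001110" → match
v. "001010" → match
vi. "1011101" → match

iv, v, vi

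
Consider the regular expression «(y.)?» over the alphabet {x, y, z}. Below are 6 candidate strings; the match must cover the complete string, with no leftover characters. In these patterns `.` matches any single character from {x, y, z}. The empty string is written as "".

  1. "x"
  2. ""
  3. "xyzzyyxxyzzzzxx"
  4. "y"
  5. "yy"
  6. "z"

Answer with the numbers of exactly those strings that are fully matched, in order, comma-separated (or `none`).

2, 5

1 → no match
2 → match
3 → no match
4 → no match
5 → match
6 → no match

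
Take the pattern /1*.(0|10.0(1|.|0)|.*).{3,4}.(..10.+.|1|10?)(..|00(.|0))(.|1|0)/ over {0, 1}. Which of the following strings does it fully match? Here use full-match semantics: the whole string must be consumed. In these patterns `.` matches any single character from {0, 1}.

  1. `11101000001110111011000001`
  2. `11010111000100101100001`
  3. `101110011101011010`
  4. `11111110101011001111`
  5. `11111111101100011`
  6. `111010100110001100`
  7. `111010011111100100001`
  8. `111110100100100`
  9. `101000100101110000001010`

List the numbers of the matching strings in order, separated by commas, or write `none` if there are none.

1 → match
2 → match
3 → match
4 → match
5 → match
6 → match
7 → match
8 → no match
9 → match

1, 2, 3, 4, 5, 6, 7, 9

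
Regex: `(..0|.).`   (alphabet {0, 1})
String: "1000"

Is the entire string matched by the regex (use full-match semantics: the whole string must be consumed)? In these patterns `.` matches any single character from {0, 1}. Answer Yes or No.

Yes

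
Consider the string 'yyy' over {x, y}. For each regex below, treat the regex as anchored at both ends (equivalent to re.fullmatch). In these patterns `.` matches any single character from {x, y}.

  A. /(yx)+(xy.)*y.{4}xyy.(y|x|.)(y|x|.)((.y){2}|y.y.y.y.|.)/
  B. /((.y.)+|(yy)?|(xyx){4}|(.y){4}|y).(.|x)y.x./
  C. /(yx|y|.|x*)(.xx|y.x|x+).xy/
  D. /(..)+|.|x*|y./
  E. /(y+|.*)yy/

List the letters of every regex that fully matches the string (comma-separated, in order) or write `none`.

E

A → no match — must start with 'yx'
B → no match
C → no match — must end with 'xy'
D → no match
E → match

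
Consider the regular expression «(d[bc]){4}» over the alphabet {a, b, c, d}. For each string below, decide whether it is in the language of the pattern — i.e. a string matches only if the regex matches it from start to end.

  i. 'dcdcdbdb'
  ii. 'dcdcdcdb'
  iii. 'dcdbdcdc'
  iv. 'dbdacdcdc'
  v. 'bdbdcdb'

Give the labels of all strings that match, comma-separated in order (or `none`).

i, ii, iii

i. 'dcdcdbdb' → match
ii. 'dcdcdcdb' → match
iii. 'dcdbdcdc' → match
iv. 'dbdacdcdc' → no match
v. 'bdbdcdb' → no match — must start with 'd'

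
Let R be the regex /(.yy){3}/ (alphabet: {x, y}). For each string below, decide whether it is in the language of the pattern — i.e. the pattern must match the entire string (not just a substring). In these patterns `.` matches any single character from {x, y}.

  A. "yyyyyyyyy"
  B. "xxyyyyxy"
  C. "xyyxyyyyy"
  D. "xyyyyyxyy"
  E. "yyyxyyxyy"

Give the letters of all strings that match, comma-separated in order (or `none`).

A, C, D, E

A → match
B → no match — must end with "yy"
C → match
D → match
E → match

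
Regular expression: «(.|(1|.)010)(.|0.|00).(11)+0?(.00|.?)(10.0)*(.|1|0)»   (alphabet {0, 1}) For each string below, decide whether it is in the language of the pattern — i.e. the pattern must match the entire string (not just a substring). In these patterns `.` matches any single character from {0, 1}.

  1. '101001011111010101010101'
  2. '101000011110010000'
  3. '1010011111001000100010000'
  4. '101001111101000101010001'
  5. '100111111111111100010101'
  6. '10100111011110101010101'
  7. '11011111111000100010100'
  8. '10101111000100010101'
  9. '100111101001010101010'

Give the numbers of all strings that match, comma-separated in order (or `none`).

1 → match
2 → match
3 → match
4 → match
5 → match
6 → no match
7 → match
8 → match
9 → no match

1, 2, 3, 4, 5, 7, 8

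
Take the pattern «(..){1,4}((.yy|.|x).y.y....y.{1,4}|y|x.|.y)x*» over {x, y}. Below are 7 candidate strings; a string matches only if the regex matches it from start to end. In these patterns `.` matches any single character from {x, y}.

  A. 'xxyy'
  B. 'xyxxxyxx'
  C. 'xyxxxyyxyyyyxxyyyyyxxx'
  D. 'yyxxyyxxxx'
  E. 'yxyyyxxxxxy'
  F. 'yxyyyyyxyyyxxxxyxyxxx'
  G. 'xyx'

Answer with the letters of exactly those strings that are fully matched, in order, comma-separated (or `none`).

A, B, C, D, F

A. 'xxyy' → match
B. 'xyxxxyxx' → match
C → match
D. 'yyxxyyxxxx' → match
E. 'yxyyyxxxxxy' → no match
F → match
G. 'xyx' → no match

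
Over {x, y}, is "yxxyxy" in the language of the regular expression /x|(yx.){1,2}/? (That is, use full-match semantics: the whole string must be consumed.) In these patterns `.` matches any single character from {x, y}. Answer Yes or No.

Yes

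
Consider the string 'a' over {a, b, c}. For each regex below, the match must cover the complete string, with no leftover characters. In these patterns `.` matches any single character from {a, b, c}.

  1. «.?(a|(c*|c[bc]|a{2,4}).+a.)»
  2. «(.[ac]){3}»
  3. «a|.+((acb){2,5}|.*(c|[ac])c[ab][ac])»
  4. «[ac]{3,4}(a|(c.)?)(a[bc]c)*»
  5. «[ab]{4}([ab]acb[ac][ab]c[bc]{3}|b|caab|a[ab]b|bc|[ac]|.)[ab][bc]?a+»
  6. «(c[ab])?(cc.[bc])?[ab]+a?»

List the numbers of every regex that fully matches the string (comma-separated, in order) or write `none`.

1, 3, 6

1 → match
2 → no match
3 → match
4 → no match
5 → no match
6 → match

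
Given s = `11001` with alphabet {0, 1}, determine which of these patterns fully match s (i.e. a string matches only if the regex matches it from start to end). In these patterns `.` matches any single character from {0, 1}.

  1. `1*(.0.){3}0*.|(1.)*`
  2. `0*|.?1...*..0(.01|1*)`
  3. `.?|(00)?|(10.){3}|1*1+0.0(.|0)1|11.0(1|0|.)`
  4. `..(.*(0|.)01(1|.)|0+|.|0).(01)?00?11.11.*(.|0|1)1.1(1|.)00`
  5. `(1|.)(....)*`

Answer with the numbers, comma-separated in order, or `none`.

1 → no match
2 → no match
3 → match
4 → no match — must end with `00`
5 → match

3, 5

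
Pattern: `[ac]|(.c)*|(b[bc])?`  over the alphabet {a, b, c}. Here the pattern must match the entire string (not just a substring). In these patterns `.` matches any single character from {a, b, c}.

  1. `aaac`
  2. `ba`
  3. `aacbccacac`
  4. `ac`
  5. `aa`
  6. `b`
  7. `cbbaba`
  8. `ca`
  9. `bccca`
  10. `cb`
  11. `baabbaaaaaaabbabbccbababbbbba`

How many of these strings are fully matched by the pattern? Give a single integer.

1

1 → no match
2 → no match
3 → no match
4 → match
5 → no match
6 → no match
7 → no match
8 → no match
9 → no match
10 → no match
11 → no match
Total matched: 1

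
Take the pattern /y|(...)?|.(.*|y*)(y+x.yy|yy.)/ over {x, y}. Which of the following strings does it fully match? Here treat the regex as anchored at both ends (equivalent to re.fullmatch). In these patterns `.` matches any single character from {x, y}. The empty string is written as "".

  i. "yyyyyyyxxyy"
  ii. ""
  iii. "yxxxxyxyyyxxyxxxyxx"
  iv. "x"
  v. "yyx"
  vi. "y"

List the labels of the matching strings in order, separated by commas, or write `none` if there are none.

i → match
ii → match
iii → no match
iv → no match
v → match
vi → match

i, ii, v, vi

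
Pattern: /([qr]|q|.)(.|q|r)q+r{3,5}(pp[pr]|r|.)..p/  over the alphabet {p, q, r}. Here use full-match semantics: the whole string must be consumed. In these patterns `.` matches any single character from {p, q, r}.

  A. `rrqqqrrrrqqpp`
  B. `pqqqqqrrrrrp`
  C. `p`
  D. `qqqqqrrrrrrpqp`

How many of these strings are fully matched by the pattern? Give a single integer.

2

A → match
B. `pqqqqqrrrrrp` → no match
C. `p` → no match
D → match
Total matched: 2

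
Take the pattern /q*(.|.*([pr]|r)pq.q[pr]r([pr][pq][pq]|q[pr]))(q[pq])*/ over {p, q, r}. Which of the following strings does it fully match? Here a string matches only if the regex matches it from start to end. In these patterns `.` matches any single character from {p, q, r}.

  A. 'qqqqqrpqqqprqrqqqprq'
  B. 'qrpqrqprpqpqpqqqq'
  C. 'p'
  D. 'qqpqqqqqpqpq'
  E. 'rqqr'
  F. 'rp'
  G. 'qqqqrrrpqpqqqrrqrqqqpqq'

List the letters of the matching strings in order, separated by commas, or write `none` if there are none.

B, C

A → no match
B → match
C → match
D → no match
E → no match
F → no match
G → no match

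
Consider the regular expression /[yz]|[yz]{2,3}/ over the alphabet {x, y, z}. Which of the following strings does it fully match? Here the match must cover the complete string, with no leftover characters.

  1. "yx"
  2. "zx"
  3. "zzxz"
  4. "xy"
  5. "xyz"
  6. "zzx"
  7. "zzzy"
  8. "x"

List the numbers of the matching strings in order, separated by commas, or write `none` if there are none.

1 → no match
2 → no match
3 → no match
4 → no match
5 → no match
6 → no match
7 → no match
8 → no match

none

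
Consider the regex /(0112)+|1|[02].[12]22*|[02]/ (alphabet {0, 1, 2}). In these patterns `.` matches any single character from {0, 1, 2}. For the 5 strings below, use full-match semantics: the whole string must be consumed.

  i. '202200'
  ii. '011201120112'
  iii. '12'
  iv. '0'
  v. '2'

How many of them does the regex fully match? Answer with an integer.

i. '202200' → no match
ii. '011201120112' → match
iii. '12' → no match
iv. '0' → match
v. '2' → match
Total matched: 3

3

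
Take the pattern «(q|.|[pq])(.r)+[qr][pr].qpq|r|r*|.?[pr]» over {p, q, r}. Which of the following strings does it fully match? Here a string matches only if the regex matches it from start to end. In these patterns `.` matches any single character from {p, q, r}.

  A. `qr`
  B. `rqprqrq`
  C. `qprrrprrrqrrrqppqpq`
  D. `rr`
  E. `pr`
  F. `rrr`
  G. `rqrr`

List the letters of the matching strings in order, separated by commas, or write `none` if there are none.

A, C, D, E, F

A → match
B → no match
C → match
D → match
E → match
F → match
G → no match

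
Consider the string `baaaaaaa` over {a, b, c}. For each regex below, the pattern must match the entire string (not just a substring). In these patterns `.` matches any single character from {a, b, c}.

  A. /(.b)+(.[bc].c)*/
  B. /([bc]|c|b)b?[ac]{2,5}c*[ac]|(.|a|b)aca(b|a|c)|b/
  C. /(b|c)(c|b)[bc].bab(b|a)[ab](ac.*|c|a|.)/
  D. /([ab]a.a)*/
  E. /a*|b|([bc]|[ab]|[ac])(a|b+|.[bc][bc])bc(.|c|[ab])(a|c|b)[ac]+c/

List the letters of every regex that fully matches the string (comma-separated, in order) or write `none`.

D

A → no match
B → no match
C → no match
D → match
E → no match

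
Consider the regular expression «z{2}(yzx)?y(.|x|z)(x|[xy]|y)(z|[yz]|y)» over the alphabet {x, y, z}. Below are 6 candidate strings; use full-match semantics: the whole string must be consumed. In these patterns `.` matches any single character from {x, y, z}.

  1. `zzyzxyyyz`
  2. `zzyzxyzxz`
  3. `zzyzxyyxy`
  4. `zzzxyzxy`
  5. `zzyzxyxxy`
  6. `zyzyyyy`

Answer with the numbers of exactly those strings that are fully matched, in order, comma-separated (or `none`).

1 → match
2 → match
3 → match
4 → no match
5 → match
6 → no match

1, 2, 3, 5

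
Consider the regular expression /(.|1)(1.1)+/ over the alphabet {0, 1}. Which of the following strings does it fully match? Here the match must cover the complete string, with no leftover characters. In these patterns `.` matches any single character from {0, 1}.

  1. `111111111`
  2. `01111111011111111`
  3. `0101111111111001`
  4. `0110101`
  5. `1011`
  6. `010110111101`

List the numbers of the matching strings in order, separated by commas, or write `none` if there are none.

1 → no match
2 → no match
3 → no match
4 → no match
5 → no match
6 → no match

none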